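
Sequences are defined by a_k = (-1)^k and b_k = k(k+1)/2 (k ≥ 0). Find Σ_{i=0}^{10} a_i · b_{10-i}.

This is [x^10] in the product of the two ordinary generating functions.
Σ = 1·55 − 1·45 + 1·36 − 1·28 + 1·21 − 1·15 + 1·10 − 1·6 + 1·3 − 1·1 + 1·0 = 30.

30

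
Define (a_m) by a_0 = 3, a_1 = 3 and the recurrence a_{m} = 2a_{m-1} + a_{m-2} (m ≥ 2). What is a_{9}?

The ordinary generating function has denominator 1 - 2z - z^2.
Iterating the recurrence: a_0,…,a_{9} = 3, 3, 9, 21, 51, 123, 297, 717, 1731, 4179.

4179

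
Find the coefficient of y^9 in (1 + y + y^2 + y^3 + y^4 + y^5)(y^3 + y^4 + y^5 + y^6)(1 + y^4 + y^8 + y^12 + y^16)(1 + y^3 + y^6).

11

(1 + y + y^2 + y^3 + y^4 + y^5) has coefficients 1,1,1,1,1,1 for degrees 0…5.
(y^3 + y^4 + y^5 + y^6) has coefficients 0,0,0,1,1,1,1,0,0,0 for degrees 0…9.
Multiplying by (1 + y^4 + y^8 + y^12 + y^16) gives running coefficients 0,0,0,1,1,1,1,1,1,1 for degrees 0…9.
Finally multiplying by (1 + y^3 + y^6), the product of all factors after the first has coefficients 0,0,0,1,1,1,2,2,2,3 for degrees 0…9.
[y^9] = 1·3 + 1·2 + 1·2 + 1·2 + 1·1 + 1·1 = 11.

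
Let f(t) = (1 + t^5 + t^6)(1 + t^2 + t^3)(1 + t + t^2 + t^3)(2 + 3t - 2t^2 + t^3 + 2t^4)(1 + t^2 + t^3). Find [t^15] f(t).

(1 + t^5 + t^6) has coefficients 1,0,0,0,0,1,1 for degrees 0…6.
(1 + t^2 + t^3) has coefficients 1,0,1,1,0,0,0,0,0,0,0,0,0,0,0,0 for degrees 0…15.
Multiplying by (1 + t + t^2 + t^3) gives running coefficients 1,1,2,3,2,2,1,0,0,0,0,0,0,0,0,0 for degrees 0…15.
Multiplying by (2 + 3t - 2t^2 + t^3 + 2t^4) gives running coefficients 2,5,5,11,12,8,11,7,4,5,2,0,0,0,0,0 for degrees 0…15.
Finally multiplying by (1 + t^2 + t^3), the product of all factors after the first has coefficients 2,5,7,18,22,24,34,27,23,23,13,9,7,2,0,0 for degrees 0…15.
[t^15] = 1·0 + 1·13 + 1·23 = 36.

36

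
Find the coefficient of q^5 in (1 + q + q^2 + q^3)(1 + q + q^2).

1

(1 + q + q^2 + q^3) has coefficients 1,1,1,1 for degrees 0…3.
(1 + q + q^2) has coefficients 1,1,1,0,0,0 for degrees 0…5.
[q^5] = 1·0 + 1·0 + 1·0 + 1·1 = 1.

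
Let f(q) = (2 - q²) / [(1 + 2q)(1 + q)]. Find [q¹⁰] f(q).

3583

The denominator gives the recurrence a_n = −3a_(n−1) − 2a_(n−2) for n ≥ 3; the numerator fixes a_0 = 2, a_1 = -6, a_2 = 13.
Iterating: 2, -6, 13, -27, 55, -111, 223, -447, 895, -1791, 3583, so a_10 = 3583.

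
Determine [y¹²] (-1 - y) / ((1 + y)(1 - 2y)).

Partial fractions give a closed form: a_n = (-1)·2^n.
At n = 12: a_12 = -4096.

-4096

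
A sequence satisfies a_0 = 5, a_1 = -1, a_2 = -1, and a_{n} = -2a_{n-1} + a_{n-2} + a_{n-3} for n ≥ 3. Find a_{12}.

-9563

The ordinary generating function has denominator 1 + 2t - t^2 - t^3.
Iterating the recurrence: a_0,…,a_{12} = 5, -1, -1, 6, -14, 33, -74, 167, -375, 843, -1894, 4256, -9563.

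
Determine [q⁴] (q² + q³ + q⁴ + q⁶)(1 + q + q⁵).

(q² + q³ + q⁴ + q⁶) has coefficients 0,0,1,1,1 for degrees 0…4.
(1 + q + q⁵) has coefficients 1,1,0,0,0 for degrees 0…4.
[q⁴] = 1·0 + 1·1 + 1·1 = 2.

2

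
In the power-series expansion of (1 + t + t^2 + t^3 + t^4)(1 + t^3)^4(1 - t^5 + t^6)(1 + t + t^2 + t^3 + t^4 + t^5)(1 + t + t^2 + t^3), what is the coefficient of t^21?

42

(1 + t + t^2 + t^3 + t^4) has coefficients 1,1,1,1,1 for degrees 0…4.
(1 + t^3)^4 has coefficients 1,0,0,4,0,0,6,0,0,4,0,0,1,0,0,0,0,0,0,0,0,0 for degrees 0…21.
Multiplying by (1 - t^5 + t^6) gives running coefficients 1,0,0,4,0,-1,7,0,-4,8,0,-6,7,0,-4,4,0,-1,1,0,0,0 for degrees 0…21.
Multiplying by (1 + t + t^2 + t^3 + t^4 + t^5) gives running coefficients 1,1,1,5,5,4,10,10,6,10,10,5,5,5,5,1,1,6,0,0,4,0 for degrees 0…21.
Finally multiplying by (1 + t + t^2 + t^3), the product of all factors after the first has coefficients 1,2,3,8,12,15,24,29,30,36,36,31,30,25,20,16,12,13,8,7,10,4 for degrees 0…21.
[t^21] = 1·4 + 1·10 + 1·7 + 1·8 + 1·13 = 42.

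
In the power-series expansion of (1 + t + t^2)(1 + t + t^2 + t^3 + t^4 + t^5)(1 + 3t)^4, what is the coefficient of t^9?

(1 + t + t^2) has coefficients 1,1,1 for degrees 0…2.
(1 + t + t^2 + t^3 + t^4 + t^5) has coefficients 1,1,1,1,1,1,0,0,0,0 for degrees 0…9.
Finally multiplying by (1 + 3t)^4, the product of all factors after the first has coefficients 1,13,67,175,256,256,255,243,189,81 for degrees 0…9.
[t^9] = 1·81 + 1·189 + 1·243 = 513.

513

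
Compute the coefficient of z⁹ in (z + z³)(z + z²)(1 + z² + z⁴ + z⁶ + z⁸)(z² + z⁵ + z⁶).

5

(z + z³) has coefficients 0,1,0,1 for degrees 0…3.
(z + z²) has coefficients 0,1,1,0,0,0,0,0,0,0 for degrees 0…9.
Multiplying by (1 + z² + z⁴ + z⁶ + z⁸) gives running coefficients 0,1,1,1,1,1,1,1,1,1 for degrees 0…9.
Finally multiplying by (z² + z⁵ + z⁶), the product of all factors after the first has coefficients 0,0,0,1,1,1,2,3,3,3 for degrees 0…9.
[z⁹] = 1·3 + 1·2 = 5.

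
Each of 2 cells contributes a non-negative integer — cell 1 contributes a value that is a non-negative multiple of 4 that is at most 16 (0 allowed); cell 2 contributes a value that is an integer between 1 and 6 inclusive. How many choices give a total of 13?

2

The generating function for the choices is (1 + y⁴ + y⁸ + y¹² + y¹⁶)·(y + y² + y³ + y⁴ + y⁵ + y⁶); the count is [y¹³].
(1 + y⁴ + y⁸ + y¹² + y¹⁶) has coefficients 1,0,0,0,1,0,0,0,1,0,0,0,1,0 for degrees 0…13.
(y + y² + y³ + y⁴ + y⁵ + y⁶) has coefficients 0,1,1,1,1,1,1,0,0,0,0,0,0,0 for degrees 0…13.
[y¹³] = 1·0 + 1·0 + 1·1 + 1·1 = 2.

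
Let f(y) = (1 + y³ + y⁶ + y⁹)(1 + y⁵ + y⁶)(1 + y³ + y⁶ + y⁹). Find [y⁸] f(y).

(1 + y³ + y⁶ + y⁹) has coefficients 1,0,0,1,0,0,1,0,0 for degrees 0…8.
(1 + y⁵ + y⁶) has coefficients 1,0,0,0,0,1,1,0,0 for degrees 0…8.
Finally multiplying by (1 + y³ + y⁶ + y⁹), the product of all factors after the first has coefficients 1,0,0,1,0,1,2,0,1 for degrees 0…8.
[y⁸] = 1·1 + 1·1 + 1·0 = 2.

2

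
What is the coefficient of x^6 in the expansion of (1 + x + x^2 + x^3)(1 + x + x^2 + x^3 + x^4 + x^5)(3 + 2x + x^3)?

(1 + x + x^2 + x^3) has coefficients 1,1,1,1 for degrees 0…3.
(1 + x + x^2 + x^3 + x^4 + x^5) has coefficients 1,1,1,1,1,1,0 for degrees 0…6.
Finally multiplying by (3 + 2x + x^3), the product of all factors after the first has coefficients 3,5,5,6,6,6,3 for degrees 0…6.
[x^6] = 1·3 + 1·6 + 1·6 + 1·6 = 21.

21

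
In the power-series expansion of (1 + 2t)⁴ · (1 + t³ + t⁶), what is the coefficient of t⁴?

(1 + 2t)⁴ has coefficients 1,8,24,32,16 for degrees 0…4.
(1 + t³ + t⁶) has coefficients 1,0,0,1,0 for degrees 0…4.
[t⁴] = 1·0 + 8·1 + 24·0 + 32·0 + 16·1 = 24.

24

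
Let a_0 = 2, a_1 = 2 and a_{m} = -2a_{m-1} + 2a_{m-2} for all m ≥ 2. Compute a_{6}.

The ordinary generating function has denominator 1 + 2t - 2t^2.
Iterating the recurrence: a_0,…,a_{6} = 2, 2, 0, 4, -8, 24, -64.

-64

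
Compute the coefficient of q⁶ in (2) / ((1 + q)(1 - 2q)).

86

Partial fractions give a closed form: a_n = (2/3)·(-1)^n + (4/3)·2^n.
At n = 6: a_6 = 86.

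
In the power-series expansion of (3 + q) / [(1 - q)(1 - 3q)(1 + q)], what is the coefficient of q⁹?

73810

Partial fractions give a closed form: a_n = (-1)·1^n + (15/4)·3^n + (1/4)·(-1)^n.
At n = 9: a_9 = 73810.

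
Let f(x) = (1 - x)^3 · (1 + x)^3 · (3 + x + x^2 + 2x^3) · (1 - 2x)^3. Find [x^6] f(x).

(1 - x)^3 has coefficients 1,-3,3,-1 for degrees 0…3.
(1 + x)^3 has coefficients 1,3,3,1,0,0,0 for degrees 0…6.
Multiplying by (3 + x + x^2 + 2x^3) gives running coefficients 3,10,13,11,10,7,2 for degrees 0…6.
Finally multiplying by (1 - 2x)^3, the product of all factors after the first has coefficients 3,-8,-11,29,20,-25,-8 for degrees 0…6.
[x^6] = 1·(-8) − 3·(-25) + 3·20 − 1·29 = 98.

98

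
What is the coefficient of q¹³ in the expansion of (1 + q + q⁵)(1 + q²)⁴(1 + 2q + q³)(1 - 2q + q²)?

(1 + q + q⁵) has coefficients 1,1,0,0,0,1 for degrees 0…5.
(1 + q²)⁴ has coefficients 1,0,4,0,6,0,4,0,1,0,0,0,0,0 for degrees 0…13.
Multiplying by (1 + 2q + q³) gives running coefficients 1,2,4,9,6,16,4,14,1,6,0,1,0,0 for degrees 0…13.
Finally multiplying by (1 - 2q + q²), the product of all factors after the first has coefficients 1,0,1,3,-8,13,-22,22,-23,18,-11,7,-2,1 for degrees 0…13.
[q¹³] = 1·1 + 1·(-2) + 1·(-23) = -24.

-24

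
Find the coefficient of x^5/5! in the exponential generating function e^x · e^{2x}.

243

The EGF product rule gives c_5 = Σ_{k_1+k_2=5} C(5; k_1,k_2) · ∏ g_i(k_i), where e^x gives (1)^k; e^{2x} gives (2)^k.
g_1(k) for k = 0…5: 1, 1, 1, 1, 1, 1.
g_2(k) for k = 0…5: 1, 2, 4, 8, 16, 32.
c_5 = Σ_k C(5,k)·g_1(k)·g_2(5−k) = 1·1·32 + 5·1·16 + 10·1·8 + 10·1·4 + 5·1·2 + 1·1·1 = 32 + 80 + 80 + 40 + 10 + 1 = 243.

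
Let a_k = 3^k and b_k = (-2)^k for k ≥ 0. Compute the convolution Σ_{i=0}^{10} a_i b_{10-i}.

Write out a_i and b_{10-i} for i = 0,…,10 and sum the products.
Σ = 1·1024 + 3·(-512) + 9·256 + 27·(-128) + 81·64 + 243·(-32) + 729·16 + 2187·(-8) + 6561·4 + 19683·(-2) + 59049·1 = 35839.

35839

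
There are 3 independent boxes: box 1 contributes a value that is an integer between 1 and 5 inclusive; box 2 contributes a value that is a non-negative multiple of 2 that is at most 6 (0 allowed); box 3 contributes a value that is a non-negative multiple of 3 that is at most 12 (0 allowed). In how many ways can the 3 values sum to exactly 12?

6

The generating function for the choices is (z + z² + z³ + z⁴ + z⁵)·(1 + z² + z⁴ + z⁶)·(1 + z³ + z⁶ + z⁹ + z¹²); the count is [z¹²].
(z + z² + z³ + z⁴ + z⁵) has coefficients 0,1,1,1,1,1 for degrees 0…5.
(1 + z² + z⁴ + z⁶) has coefficients 1,0,1,0,1,0,1,0,0,0,0,0,0 for degrees 0…12.
Finally multiplying by (1 + z³ + z⁶ + z⁹ + z¹²), the product of all factors after the first has coefficients 1,0,1,1,1,1,2,1,1,2,1,1,2 for degrees 0…12.
[z¹²] = 1·1 + 1·1 + 1·2 + 1·1 + 1·1 = 6.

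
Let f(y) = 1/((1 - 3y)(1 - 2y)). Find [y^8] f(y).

Partial fractions give a closed form: a_n = (3)·3^n + (-2)·2^n.
At n = 8: a_8 = 19171.

19171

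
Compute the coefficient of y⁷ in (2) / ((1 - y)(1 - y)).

The denominator gives the recurrence a_n = 2a_(n−1) − a_(n−2) for n ≥ 2; the numerator fixes a_0 = 2, a_1 = 4.
Iterating: 2, 4, 6, 8, 10, 12, 14, 16, so a_7 = 16.

16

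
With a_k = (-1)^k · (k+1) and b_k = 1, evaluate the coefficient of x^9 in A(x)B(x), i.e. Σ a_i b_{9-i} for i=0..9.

Write out a_i and b_{9-i} for i = 0,…,9 and sum the products.
Σ = 1·1 − 2·1 + 3·1 − 4·1 + 5·1 − 6·1 + 7·1 − 8·1 + 9·1 − 10·1 = -5.

-5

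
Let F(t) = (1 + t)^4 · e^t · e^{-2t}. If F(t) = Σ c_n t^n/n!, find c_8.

The EGF product rule gives c_8 = Σ_{k_1+k_2+k_3=8} C(8; k_1,k_2,k_3) · ∏ g_i(k_i), where (1+t)^4 gives the falling factorial (4)_k; e^t gives (1)^k; e^{-2t} gives (-2)^k.
g_1(k) for k = 0…8: 1, 4, 12, 24, 24, 0, 0, 0, 0.
g_2(k) for k = 0…8: 1, 1, 1, 1, 1, 1, 1, 1, 1.
g_3(k) for k = 0…8: 1, -2, 4, -8, 16, -32, 64, -128, 256.
First combine the last two factors: h(k) = Σ_j C(k,j)·g_2(j)·g_3(k−j) for k = 0…8: 1, -1, 1, -1, 1, -1, 1, -1, 1.
c_8 = Σ_k C(8,k)·g_1(k)·h(8−k) = 1·1·1 + 8·4·(-1) + 28·12·1 + 56·24·(-1) + 70·24·1 = 1 − 32 + 336 − 1344 + 1680 = 641.

641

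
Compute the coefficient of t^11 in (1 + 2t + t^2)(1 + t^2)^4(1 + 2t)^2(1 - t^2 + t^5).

56

(1 + 2t + t^2) has coefficients 1,2,1 for degrees 0…2.
(1 + t^2)^4 has coefficients 1,0,4,0,6,0,4,0,1,0,0,0 for degrees 0…11.
Multiplying by (1 + 2t)^2 gives running coefficients 1,4,8,16,22,24,28,16,17,4,4,0 for degrees 0…11.
Finally multiplying by (1 - t^2 + t^5), the product of all factors after the first has coefficients 1,4,7,12,14,9,10,0,5,10,11,24 for degrees 0…11.
[t^11] = 1·24 + 2·11 + 1·10 = 56.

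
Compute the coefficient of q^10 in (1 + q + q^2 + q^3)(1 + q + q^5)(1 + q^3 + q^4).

2

(1 + q + q^2 + q^3) has coefficients 1,1,1,1 for degrees 0…3.
(1 + q + q^5) has coefficients 1,1,0,0,0,1,0,0,0,0,0 for degrees 0…10.
Finally multiplying by (1 + q^3 + q^4), the product of all factors after the first has coefficients 1,1,0,1,2,2,0,0,1,1,0 for degrees 0…10.
[q^10] = 1·0 + 1·1 + 1·1 + 1·0 = 2.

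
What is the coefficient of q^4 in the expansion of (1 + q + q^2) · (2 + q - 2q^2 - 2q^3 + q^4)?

(1 + q + q^2) has coefficients 1,1,1 for degrees 0…2.
(2 + q - 2q^2 - 2q^3 + q^4) has coefficients 2,1,-2,-2,1 for degrees 0…4.
[q^4] = 1·1 + 1·(-2) + 1·(-2) = -3.

-3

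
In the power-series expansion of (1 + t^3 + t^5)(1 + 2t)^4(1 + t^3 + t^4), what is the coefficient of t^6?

(1 + t^3 + t^5) has coefficients 1,0,0,1,0,1 for degrees 0…5.
(1 + 2t)^4 has coefficients 1,8,24,32,16,0,0 for degrees 0…6.
Finally multiplying by (1 + t^3 + t^4), the product of all factors after the first has coefficients 1,8,24,33,25,32,56 for degrees 0…6.
[t^6] = 1·56 + 1·33 + 1·8 = 97.

97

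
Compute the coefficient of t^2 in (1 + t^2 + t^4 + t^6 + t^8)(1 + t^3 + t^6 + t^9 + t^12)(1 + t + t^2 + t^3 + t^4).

2

(1 + t^2 + t^4 + t^6 + t^8) has coefficients 1,0,1 for degrees 0…2.
(1 + t^3 + t^6 + t^9 + t^12) has coefficients 1,0,0 for degrees 0…2.
Finally multiplying by (1 + t + t^2 + t^3 + t^4), the product of all factors after the first has coefficients 1,1,1 for degrees 0…2.
[t^2] = 1·1 + 1·1 = 2.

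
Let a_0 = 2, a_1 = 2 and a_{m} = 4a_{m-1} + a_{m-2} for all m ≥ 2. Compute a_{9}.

The ordinary generating function has denominator 1 - 4q - q^2.
Iterating the recurrence: a_0,…,a_{9} = 2, 2, 10, 42, 178, 754, 3194, 13530, 57314, 242786.

242786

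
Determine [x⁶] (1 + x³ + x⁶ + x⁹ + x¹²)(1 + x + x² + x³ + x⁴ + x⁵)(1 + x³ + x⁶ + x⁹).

(1 + x³ + x⁶ + x⁹ + x¹²) has coefficients 1,0,0,1,0,0,1 for degrees 0…6.
(1 + x + x² + x³ + x⁴ + x⁵) has coefficients 1,1,1,1,1,1,0 for degrees 0…6.
Finally multiplying by (1 + x³ + x⁶ + x⁹), the product of all factors after the first has coefficients 1,1,1,2,2,2,2 for degrees 0…6.
[x⁶] = 1·2 + 1·2 + 1·1 = 5.

5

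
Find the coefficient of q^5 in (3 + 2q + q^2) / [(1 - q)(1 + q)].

The denominator gives the recurrence a_n = a_(n−2) for n ≥ 3; the numerator fixes a_0 = 3, a_1 = 2, a_2 = 4.
Iterating: 3, 2, 4, 2, 4, 2, so a_5 = 2.

2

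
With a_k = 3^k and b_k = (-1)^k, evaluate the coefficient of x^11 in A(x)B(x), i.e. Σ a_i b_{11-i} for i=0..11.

132860

The convolution is the t^11 coefficient of A(t)B(t).
Σ = 1·(-1) + 3·1 + 9·(-1) + 27·1 + 81·(-1) + 243·1 + 729·(-1) + 2187·1 + 6561·(-1) + 19683·1 + 59049·(-1) + 177147·1 = 132860.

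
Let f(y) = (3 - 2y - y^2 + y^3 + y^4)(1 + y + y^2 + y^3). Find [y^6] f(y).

2

(3 - 2y - y^2 + y^3 + y^4) has coefficients 3,-2,-1,1,1 for degrees 0…4.
(1 + y + y^2 + y^3) has coefficients 1,1,1,1,0,0,0 for degrees 0…6.
[y^6] = 3·0 − 2·0 − 1·0 + 1·1 + 1·1 = 2.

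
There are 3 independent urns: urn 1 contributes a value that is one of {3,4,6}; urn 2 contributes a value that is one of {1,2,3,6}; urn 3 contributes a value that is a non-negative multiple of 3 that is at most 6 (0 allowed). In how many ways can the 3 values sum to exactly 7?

The generating function for the choices is (q^3 + q^4 + q^6)·(q + q^2 + q^3 + q^6)·(1 + q^3 + q^6); the count is [q^7].
(q^3 + q^4 + q^6) has coefficients 0,0,0,1,1,0,1 for degrees 0…6.
(q + q^2 + q^3 + q^6) has coefficients 0,1,1,1,0,0,1,0 for degrees 0…7.
Finally multiplying by (1 + q^3 + q^6), the product of all factors after the first has coefficients 0,1,1,1,1,1,2,1 for degrees 0…7.
[q^7] = 1·1 + 1·1 + 1·1 = 3.

3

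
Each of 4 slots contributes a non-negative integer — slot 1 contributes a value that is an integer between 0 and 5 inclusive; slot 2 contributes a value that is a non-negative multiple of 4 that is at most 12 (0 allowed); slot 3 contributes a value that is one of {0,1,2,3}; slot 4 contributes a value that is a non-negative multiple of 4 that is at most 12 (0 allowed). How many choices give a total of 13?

20

The generating function for the choices is (1 + t + t^2 + t^3 + t^4 + t^5)·(1 + t^4 + t^8 + t^12)·(1 + t + t^2 + t^3)·(1 + t^4 + t^8 + t^12); the count is [t^13].
(1 + t + t^2 + t^3 + t^4 + t^5) has coefficients 1,1,1,1,1,1 for degrees 0…5.
(1 + t^4 + t^8 + t^12) has coefficients 1,0,0,0,1,0,0,0,1,0,0,0,1,0 for degrees 0…13.
Multiplying by (1 + t + t^2 + t^3) gives running coefficients 1,1,1,1,1,1,1,1,1,1,1,1,1,1 for degrees 0…13.
Finally multiplying by (1 + t^4 + t^8 + t^12), the product of all factors after the first has coefficients 1,1,1,1,2,2,2,2,3,3,3,3,4,4 for degrees 0…13.
[t^13] = 1·4 + 1·4 + 1·3 + 1·3 + 1·3 + 1·3 = 20.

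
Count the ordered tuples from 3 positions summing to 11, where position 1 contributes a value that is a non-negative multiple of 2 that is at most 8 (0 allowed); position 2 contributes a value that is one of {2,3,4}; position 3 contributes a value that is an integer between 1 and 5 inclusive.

The generating function for the choices is (1 + x^2 + x^4 + x^6 + x^8)·(x^2 + x^3 + x^4)·(x + x^2 + x^3 + x^4 + x^5); the count is [x^11].
(1 + x^2 + x^4 + x^6 + x^8) has coefficients 1,0,1,0,1,0,1,0,1 for degrees 0…8.
(x^2 + x^3 + x^4) has coefficients 0,0,1,1,1,0,0,0,0,0,0,0 for degrees 0…11.
Finally multiplying by (x + x^2 + x^3 + x^4 + x^5), the product of all factors after the first has coefficients 0,0,0,1,2,3,3,3,2,1,0,0 for degrees 0…11.
[x^11] = 1·0 + 1·1 + 1·3 + 1·3 + 1·1 = 8.

8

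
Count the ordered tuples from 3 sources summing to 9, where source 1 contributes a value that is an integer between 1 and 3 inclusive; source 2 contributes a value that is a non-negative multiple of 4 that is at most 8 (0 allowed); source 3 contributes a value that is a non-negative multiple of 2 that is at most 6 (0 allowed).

4

The generating function for the choices is (x + x² + x³)·(1 + x⁴ + x⁸)·(1 + x² + x⁴ + x⁶); the count is [x⁹].
(x + x² + x³) has coefficients 0,1,1,1 for degrees 0…3.
(1 + x⁴ + x⁸) has coefficients 1,0,0,0,1,0,0,0,1,0 for degrees 0…9.
Finally multiplying by (1 + x² + x⁴ + x⁶), the product of all factors after the first has coefficients 1,0,1,0,2,0,2,0,2,0 for degrees 0…9.
[x⁹] = 1·2 + 1·0 + 1·2 = 4.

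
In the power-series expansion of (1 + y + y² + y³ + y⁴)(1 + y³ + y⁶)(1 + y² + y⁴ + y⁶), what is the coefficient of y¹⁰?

(1 + y + y² + y³ + y⁴) has coefficients 1,1,1,1,1 for degrees 0…4.
(1 + y³ + y⁶) has coefficients 1,0,0,1,0,0,1,0,0,0,0 for degrees 0…10.
Finally multiplying by (1 + y² + y⁴ + y⁶), the product of all factors after the first has coefficients 1,0,1,1,1,1,2,1,1,1,1 for degrees 0…10.
[y¹⁰] = 1·1 + 1·1 + 1·1 + 1·1 + 1·2 = 6.

6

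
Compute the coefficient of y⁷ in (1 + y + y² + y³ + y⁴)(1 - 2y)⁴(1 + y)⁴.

(1 + y + y² + y³ + y⁴) has coefficients 1,1,1,1,1 for degrees 0…4.
(1 - 2y)⁴ has coefficients 1,-8,24,-32,16,0,0,0 for degrees 0…7.
Finally multiplying by (1 + y)⁴, the product of all factors after the first has coefficients 1,-4,-2,20,1,-40,-8,32 for degrees 0…7.
[y⁷] = 1·32 + 1·(-8) + 1·(-40) + 1·1 + 1·20 = 5.

5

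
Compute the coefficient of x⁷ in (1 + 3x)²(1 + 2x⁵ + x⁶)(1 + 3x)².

(1 + 3x)² has coefficients 1,6,9 for degrees 0…2.
(1 + 2x⁵ + x⁶) has coefficients 1,0,0,0,0,2,1,0 for degrees 0…7.
Finally multiplying by (1 + 3x)², the product of all factors after the first has coefficients 1,6,9,0,0,2,13,24 for degrees 0…7.
[x⁷] = 1·24 + 6·13 + 9·2 = 120.

120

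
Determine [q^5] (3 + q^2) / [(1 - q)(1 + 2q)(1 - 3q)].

652

Partial fractions give a closed form: a_n = (-2/3)·1^n + (13/15)·(-2)^n + (14/5)·3^n.
At n = 5: a_5 = 652.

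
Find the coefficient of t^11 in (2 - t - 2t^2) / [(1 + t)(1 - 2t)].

The denominator gives the recurrence a_n = a_(n−1) + 2a_(n−2) for n ≥ 3; the numerator fixes a_0 = 2, a_1 = 1, a_2 = 3.
Iterating: 2, 1, 3, 5, 11, 21, 43, 85, 171, 341, 683, 1365, so a_11 = 1365.

1365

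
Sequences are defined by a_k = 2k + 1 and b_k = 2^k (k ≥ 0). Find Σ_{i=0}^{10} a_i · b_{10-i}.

6119

This is [x^10] in the product of the two ordinary generating functions.
Σ = 1·1024 + 3·512 + 5·256 + 7·128 + 9·64 + 11·32 + 13·16 + 15·8 + 17·4 + 19·2 + 21·1 = 6119.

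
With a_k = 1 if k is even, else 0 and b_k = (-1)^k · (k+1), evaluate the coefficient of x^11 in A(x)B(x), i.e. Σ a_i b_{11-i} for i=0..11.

The convolution is the t^11 coefficient of A(t)B(t).
Σ = 1·(-12) + 0·11 + 1·(-10) + 0·9 + 1·(-8) + 0·7 + 1·(-6) + 0·5 + 1·(-4) + 0·3 + 1·(-2) + 0·1 = -42.

-42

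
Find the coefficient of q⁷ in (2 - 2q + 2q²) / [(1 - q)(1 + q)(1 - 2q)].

254

Partial fractions give a closed form: a_n = (-1)·1^n + (1)·(-1)^n + (2)·2^n.
At n = 7: a_7 = 254.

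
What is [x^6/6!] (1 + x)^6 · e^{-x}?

-185

The EGF product rule gives c_6 = Σ_{k_1+k_2=6} C(6; k_1,k_2) · ∏ g_i(k_i), where (1+x)^6 gives the falling factorial (6)_k; e^{-x} gives (-1)^k.
g_1(k) for k = 0…6: 1, 6, 30, 120, 360, 720, 720.
g_2(k) for k = 0…6: 1, -1, 1, -1, 1, -1, 1.
c_6 = Σ_k C(6,k)·g_1(k)·g_2(6−k) = 1·1·1 + 6·6·(-1) + 15·30·1 + 20·120·(-1) + 15·360·1 + 6·720·(-1) + 1·720·1 = 1 − 36 + 450 − 2400 + 5400 − 4320 + 720 = -185.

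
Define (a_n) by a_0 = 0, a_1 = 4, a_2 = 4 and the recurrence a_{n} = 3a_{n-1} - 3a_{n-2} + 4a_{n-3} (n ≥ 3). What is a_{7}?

148

The ordinary generating function has denominator 1 - 3y + 3y^2 - 4y^3.
Iterating the recurrence: a_0,…,a_{7} = 0, 4, 4, 0, 4, 28, 72, 148.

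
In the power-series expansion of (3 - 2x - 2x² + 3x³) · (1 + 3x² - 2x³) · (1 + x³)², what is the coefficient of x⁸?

33

(3 - 2x - 2x² + 3x³) has coefficients 3,-2,-2,3 for degrees 0…3.
(1 + 3x² - 2x³) has coefficients 1,0,3,-2,0,0,0,0,0 for degrees 0…8.
Finally multiplying by (1 + x³)², the product of all factors after the first has coefficients 1,0,3,0,0,6,-3,0,3 for degrees 0…8.
[x⁸] = 3·3 − 2·0 − 2·(-3) + 3·6 = 33.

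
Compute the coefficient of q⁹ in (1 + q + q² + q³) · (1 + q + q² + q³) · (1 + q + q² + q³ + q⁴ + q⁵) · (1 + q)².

39

(1 + q + q² + q³) has coefficients 1,1,1,1 for degrees 0…3.
(1 + q + q² + q³) has coefficients 1,1,1,1,0,0,0,0,0,0 for degrees 0…9.
Multiplying by (1 + q + q² + q³ + q⁴ + q⁵) gives running coefficients 1,2,3,4,4,4,3,2,1,0 for degrees 0…9.
Finally multiplying by (1 + q)², the product of all factors after the first has coefficients 1,4,8,12,15,16,15,12,8,4 for degrees 0…9.
[q⁹] = 1·4 + 1·8 + 1·12 + 1·15 = 39.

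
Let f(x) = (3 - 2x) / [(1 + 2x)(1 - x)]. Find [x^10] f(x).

2731

Partial fractions give a closed form: a_n = (8/3)·(-2)^n + (1/3)·1^n.
At n = 10: a_10 = 2731.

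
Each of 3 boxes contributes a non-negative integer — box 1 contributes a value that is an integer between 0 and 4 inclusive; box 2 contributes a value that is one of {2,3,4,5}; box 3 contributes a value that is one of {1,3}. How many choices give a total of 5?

4

The generating function for the choices is (1 + x + x^2 + x^3 + x^4)·(x^2 + x^3 + x^4 + x^5)·(x + x^3); the count is [x^5].
(1 + x + x^2 + x^3 + x^4) has coefficients 1,1,1,1,1 for degrees 0…4.
(x^2 + x^3 + x^4 + x^5) has coefficients 0,0,1,1,1,1 for degrees 0…5.
Finally multiplying by (x + x^3), the product of all factors after the first has coefficients 0,0,0,1,1,2 for degrees 0…5.
[x^5] = 1·2 + 1·1 + 1·1 + 1·0 + 1·0 = 4.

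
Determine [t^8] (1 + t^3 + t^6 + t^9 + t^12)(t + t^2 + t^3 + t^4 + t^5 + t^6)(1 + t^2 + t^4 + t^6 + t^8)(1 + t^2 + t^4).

(1 + t^3 + t^6 + t^9 + t^12) has coefficients 1,0,0,1,0,0,1,0,0 for degrees 0…8.
(t + t^2 + t^3 + t^4 + t^5 + t^6) has coefficients 0,1,1,1,1,1,1,0,0 for degrees 0…8.
Multiplying by (1 + t^2 + t^4 + t^6 + t^8) gives running coefficients 0,1,1,2,2,3,3,3,3 for degrees 0…8.
Finally multiplying by (1 + t^2 + t^4), the product of all factors after the first has coefficients 0,1,1,3,3,6,6,8,8 for degrees 0…8.
[t^8] = 1·8 + 1·6 + 1·1 = 15.

15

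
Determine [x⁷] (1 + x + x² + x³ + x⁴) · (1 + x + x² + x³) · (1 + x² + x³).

8

(1 + x + x² + x³ + x⁴) has coefficients 1,1,1,1,1 for degrees 0…4.
(1 + x + x² + x³) has coefficients 1,1,1,1,0,0,0,0 for degrees 0…7.
Finally multiplying by (1 + x² + x³), the product of all factors after the first has coefficients 1,1,2,3,2,2,1,0 for degrees 0…7.
[x⁷] = 1·0 + 1·1 + 1·2 + 1·2 + 1·3 = 8.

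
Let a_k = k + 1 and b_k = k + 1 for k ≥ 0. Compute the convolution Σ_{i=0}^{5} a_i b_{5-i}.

56

The convolution is the x^5 coefficient of A(x)B(x).
Σ = 1·6 + 2·5 + 3·4 + 4·3 + 5·2 + 6·1 = 56.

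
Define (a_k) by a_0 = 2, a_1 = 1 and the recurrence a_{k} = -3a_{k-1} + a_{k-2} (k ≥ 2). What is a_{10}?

-16897

The ordinary generating function has denominator 1 + 3q - q^2.
Iterating the recurrence: a_0,…,a_{10} = 2, 1, -1, 4, -13, 43, -142, 469, -1549, 5116, -16897.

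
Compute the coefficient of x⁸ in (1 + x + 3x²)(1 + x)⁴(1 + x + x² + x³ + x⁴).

39

(1 + x + 3x²) has coefficients 1,1,3 for degrees 0…2.
(1 + x)⁴ has coefficients 1,4,6,4,1,0,0,0,0 for degrees 0…8.
Finally multiplying by (1 + x + x² + x³ + x⁴), the product of all factors after the first has coefficients 1,5,11,15,16,15,11,5,1 for degrees 0…8.
[x⁸] = 1·1 + 1·5 + 3·11 = 39.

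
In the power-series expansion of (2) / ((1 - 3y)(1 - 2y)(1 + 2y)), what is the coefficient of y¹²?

1906634

Partial fractions give a closed form: a_n = (18/5)·3^n + (-2)·2^n + (2/5)·(-2)^n.
At n = 12: a_12 = 1906634.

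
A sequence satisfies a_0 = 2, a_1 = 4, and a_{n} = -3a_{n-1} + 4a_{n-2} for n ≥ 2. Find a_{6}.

-1636

The ordinary generating function has denominator 1 + 3z - 4z^2.
Iterating the recurrence: a_0,…,a_{6} = 2, 4, -4, 28, -100, 412, -1636.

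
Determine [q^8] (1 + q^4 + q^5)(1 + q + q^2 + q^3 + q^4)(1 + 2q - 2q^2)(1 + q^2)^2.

8

(1 + q^4 + q^5) has coefficients 1,0,0,0,1,1 for degrees 0…5.
(1 + q + q^2 + q^3 + q^4) has coefficients 1,1,1,1,1,0,0,0,0 for degrees 0…8.
Multiplying by (1 + 2q - 2q^2) gives running coefficients 1,3,1,1,1,0,-2,0,0 for degrees 0…8.
Finally multiplying by (1 + q^2)^2, the product of all factors after the first has coefficients 1,3,3,7,4,5,1,1,-3 for degrees 0…8.
[q^8] = 1·(-3) + 1·4 + 1·7 = 8.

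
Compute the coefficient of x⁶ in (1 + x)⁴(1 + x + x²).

1

(1 + x)⁴ has coefficients 1,4,6,4,1 for degrees 0…4.
(1 + x + x²) has coefficients 1,1,1,0,0,0,0 for degrees 0…6.
[x⁶] = 1·0 + 4·0 + 6·0 + 4·0 + 1·1 = 1.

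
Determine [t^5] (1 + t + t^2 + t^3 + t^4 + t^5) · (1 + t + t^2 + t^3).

(1 + t + t^2 + t^3 + t^4 + t^5) has coefficients 1,1,1,1,1,1 for degrees 0…5.
(1 + t + t^2 + t^3) has coefficients 1,1,1,1,0,0 for degrees 0…5.
[t^5] = 1·0 + 1·0 + 1·1 + 1·1 + 1·1 + 1·1 = 4.

4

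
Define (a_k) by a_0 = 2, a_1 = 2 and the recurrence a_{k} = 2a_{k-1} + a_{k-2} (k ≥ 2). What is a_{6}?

The ordinary generating function has denominator 1 - 2y - y^2.
Iterating the recurrence: a_0,…,a_{6} = 2, 2, 6, 14, 34, 82, 198.

198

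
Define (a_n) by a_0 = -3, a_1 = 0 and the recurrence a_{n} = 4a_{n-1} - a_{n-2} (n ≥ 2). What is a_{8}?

The ordinary generating function has denominator 1 - 4z + z^2.
Iterating the recurrence: a_0,…,a_{8} = -3, 0, 3, 12, 45, 168, 627, 2340, 8733.

8733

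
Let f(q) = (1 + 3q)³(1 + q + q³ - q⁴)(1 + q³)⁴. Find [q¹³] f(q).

-12

(1 + 3q)³ has coefficients 1,9,27,27 for degrees 0…3.
(1 + q + q³ - q⁴) has coefficients 1,1,0,1,-1,0,0,0,0,0,0,0,0,0 for degrees 0…13.
Finally multiplying by (1 + q³)⁴, the product of all factors after the first has coefficients 1,1,0,5,3,0,10,2,0,10,-2,0,5,-3 for degrees 0…13.
[q¹³] = 1·(-3) + 9·5 + 27·0 + 27·(-2) = -12.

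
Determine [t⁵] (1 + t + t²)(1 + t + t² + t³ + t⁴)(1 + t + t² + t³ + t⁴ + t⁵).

(1 + t + t²) has coefficients 1,1,1 for degrees 0…2.
(1 + t + t² + t³ + t⁴) has coefficients 1,1,1,1,1,0 for degrees 0…5.
Finally multiplying by (1 + t + t² + t³ + t⁴ + t⁵), the product of all factors after the first has coefficients 1,2,3,4,5,5 for degrees 0…5.
[t⁵] = 1·5 + 1·5 + 1·4 = 14.

14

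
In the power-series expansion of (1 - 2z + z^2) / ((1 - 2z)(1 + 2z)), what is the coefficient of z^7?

The denominator gives the recurrence a_n = 4a_(n−2) for n ≥ 3; the numerator fixes a_0 = 1, a_1 = -2, a_2 = 5.
Iterating: 1, -2, 5, -8, 20, -32, 80, -128, so a_7 = -128.

-128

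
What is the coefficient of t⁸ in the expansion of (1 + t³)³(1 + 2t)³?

36

(1 + t³)³ has coefficients 1,0,0,3,0,0,3,0,0 for degrees 0…8.
(1 + 2t)³ has coefficients 1,6,12,8,0,0,0,0,0 for degrees 0…8.
[t⁸] = 1·0 + 3·0 + 3·12 = 36.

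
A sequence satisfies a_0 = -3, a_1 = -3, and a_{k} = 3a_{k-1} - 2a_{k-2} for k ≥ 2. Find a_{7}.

The ordinary generating function has denominator 1 - 3q + 2q^2.
Iterating the recurrence: a_0,…,a_{7} = -3, -3, -3, -3, -3, -3, -3, -3.

-3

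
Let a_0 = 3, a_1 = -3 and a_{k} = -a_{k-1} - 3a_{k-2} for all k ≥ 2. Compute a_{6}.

The ordinary generating function has denominator 1 + y + 3y^2.
Iterating the recurrence: a_0,…,a_{6} = 3, -3, -6, 15, 3, -48, 39.

39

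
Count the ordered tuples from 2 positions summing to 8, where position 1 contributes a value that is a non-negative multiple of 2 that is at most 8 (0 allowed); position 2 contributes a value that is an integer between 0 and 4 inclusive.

The generating function for the choices is (1 + x² + x⁴ + x⁶ + x⁸)·(1 + x + x² + x³ + x⁴); the count is [x⁸].
(1 + x² + x⁴ + x⁶ + x⁸) has coefficients 1,0,1,0,1,0,1,0,1 for degrees 0…8.
(1 + x + x² + x³ + x⁴) has coefficients 1,1,1,1,1,0,0,0,0 for degrees 0…8.
[x⁸] = 1·0 + 1·0 + 1·1 + 1·1 + 1·1 = 3.

3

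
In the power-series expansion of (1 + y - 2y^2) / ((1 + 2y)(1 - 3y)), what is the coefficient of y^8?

4374

The denominator gives the recurrence a_n = a_(n−1) + 6a_(n−2) for n ≥ 3; the numerator fixes a_0 = 1, a_1 = 2, a_2 = 6.
Iterating: 1, 2, 6, 18, 54, 162, 486, 1458, 4374, so a_8 = 4374.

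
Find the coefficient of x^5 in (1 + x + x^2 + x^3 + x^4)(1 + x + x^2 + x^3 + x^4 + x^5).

(1 + x + x^2 + x^3 + x^4) has coefficients 1,1,1,1,1 for degrees 0…4.
(1 + x + x^2 + x^3 + x^4 + x^5) has coefficients 1,1,1,1,1,1 for degrees 0…5.
[x^5] = 1·1 + 1·1 + 1·1 + 1·1 + 1·1 = 5.

5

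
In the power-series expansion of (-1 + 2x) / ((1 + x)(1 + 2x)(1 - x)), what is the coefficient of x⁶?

Partial fractions give a closed form: a_n = (3/2)·(-1)^n + (-8/3)·(-2)^n + (1/6)·1^n.
At n = 6: a_6 = -169.

-169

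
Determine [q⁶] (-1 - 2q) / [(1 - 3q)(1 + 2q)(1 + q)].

-547

The denominator gives the recurrence a_n = 7a_(n−2) + 6a_(n−3) for n ≥ 3; the numerator fixes a_0 = -1, a_1 = -2, a_2 = -7.
Iterating: -1, -2, -7, -20, -61, -182, -547, so a_6 = -547.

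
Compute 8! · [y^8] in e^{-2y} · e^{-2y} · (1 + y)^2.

32768

The EGF product rule gives c_8 = Σ_{k_1+k_2+k_3=8} C(8; k_1,k_2,k_3) · ∏ g_i(k_i), where e^{-2y} gives (-2)^k; e^{-2y} gives (-2)^k; (1+y)^2 gives the falling factorial (2)_k.
g_1(k) for k = 0…8: 1, -2, 4, -8, 16, -32, 64, -128, 256.
g_2(k) for k = 0…8: 1, -2, 4, -8, 16, -32, 64, -128, 256.
g_3(k) for k = 0…8: 1, 2, 2, 0, 0, 0, 0, 0, 0.
First combine the last two factors: h(k) = Σ_j C(k,j)·g_2(j)·g_3(k−j) for k = 0…8: 1, 0, -2, 4, 0, -32, 160, -576, 1792.
c_8 = Σ_k C(8,k)·g_1(k)·h(8−k) = 1·1·1792 + 8·(-2)·(-576) + 28·4·160 + 56·(-8)·(-32) + 56·(-32)·4 + 28·64·(-2) + 1·256·1 = 1792 + 9216 + 17920 + 14336 − 7168 − 3584 + 256 = 32768.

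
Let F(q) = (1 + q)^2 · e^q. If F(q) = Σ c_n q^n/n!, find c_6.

43

The EGF product rule gives c_6 = Σ_{k_1+k_2=6} C(6; k_1,k_2) · ∏ g_i(k_i), where (1+q)^2 gives the falling factorial (2)_k; e^q gives (1)^k.
g_1(k) for k = 0…6: 1, 2, 2, 0, 0, 0, 0.
g_2(k) for k = 0…6: 1, 1, 1, 1, 1, 1, 1.
c_6 = Σ_k C(6,k)·g_1(k)·g_2(6−k) = 1·1·1 + 6·2·1 + 15·2·1 = 1 + 12 + 30 = 43.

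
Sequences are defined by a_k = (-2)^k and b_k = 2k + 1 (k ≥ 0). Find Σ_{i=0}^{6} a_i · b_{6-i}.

Write out a_i and b_{6-i} for i = 0,…,6 and sum the products.
Σ = 1·13 − 2·11 + 4·9 − 8·7 + 16·5 − 32·3 + 64·1 = 19.

19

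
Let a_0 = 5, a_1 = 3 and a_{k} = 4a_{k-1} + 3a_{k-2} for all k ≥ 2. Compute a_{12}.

The ordinary generating function has denominator 1 - 4q - 3q^2.
Iterating the recurrence: a_0,…,a_{12} = 5, 3, 27, 117, 549, 2547, 11835, 54981, 255429, 1186659, 5512923, 25611669, 118985445.

118985445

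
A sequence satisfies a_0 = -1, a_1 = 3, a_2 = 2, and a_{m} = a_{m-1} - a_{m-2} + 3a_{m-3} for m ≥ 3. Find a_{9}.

35

The ordinary generating function has denominator 1 - q + q^2 - 3q^3.
Iterating the recurrence: a_0,…,a_{9} = -1, 3, 2, -4, 3, 13, -2, -6, 35, 35.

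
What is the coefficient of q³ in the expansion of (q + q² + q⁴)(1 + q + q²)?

2

(q + q² + q⁴) has coefficients 0,1,1,0 for degrees 0…3.
(1 + q + q²) has coefficients 1,1,1,0 for degrees 0…3.
[q³] = 1·1 + 1·1 = 2.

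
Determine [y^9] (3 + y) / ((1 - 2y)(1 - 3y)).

Partial fractions give a closed form: a_n = (-7)·2^n + (10)·3^n.
At n = 9: a_9 = 193246.

193246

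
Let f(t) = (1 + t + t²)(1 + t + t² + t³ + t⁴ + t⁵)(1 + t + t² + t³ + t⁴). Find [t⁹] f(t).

(1 + t + t²) has coefficients 1,1,1 for degrees 0…2.
(1 + t + t² + t³ + t⁴ + t⁵) has coefficients 1,1,1,1,1,1,0,0,0,0 for degrees 0…9.
Finally multiplying by (1 + t + t² + t³ + t⁴), the product of all factors after the first has coefficients 1,2,3,4,5,5,4,3,2,1 for degrees 0…9.
[t⁹] = 1·1 + 1·2 + 1·3 = 6.

6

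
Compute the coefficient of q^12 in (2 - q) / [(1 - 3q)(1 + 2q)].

535537

Partial fractions give a closed form: a_n = (1)·3^n + (1)·(-2)^n.
At n = 12: a_12 = 535537.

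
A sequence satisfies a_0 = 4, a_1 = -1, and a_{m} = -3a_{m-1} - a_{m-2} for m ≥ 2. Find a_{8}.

The ordinary generating function has denominator 1 + 3y + y^2.
Iterating the recurrence: a_0,…,a_{8} = 4, -1, -1, 4, -11, 29, -76, 199, -521.

-521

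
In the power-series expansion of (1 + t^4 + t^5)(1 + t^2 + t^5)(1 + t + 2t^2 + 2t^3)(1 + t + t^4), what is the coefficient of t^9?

(1 + t^4 + t^5) has coefficients 1,0,0,0,1,1 for degrees 0…5.
(1 + t^2 + t^5) has coefficients 1,0,1,0,0,1,0,0,0,0 for degrees 0…9.
Multiplying by (1 + t + 2t^2 + 2t^3) gives running coefficients 1,1,3,3,2,3,1,2,2,0 for degrees 0…9.
Finally multiplying by (1 + t + t^4), the product of all factors after the first has coefficients 1,2,4,6,6,6,7,6,6,5 for degrees 0…9.
[t^9] = 1·5 + 1·6 + 1·6 = 17.

17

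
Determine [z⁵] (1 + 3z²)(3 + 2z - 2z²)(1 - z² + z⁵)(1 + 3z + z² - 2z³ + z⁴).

(1 + 3z²) has coefficients 1,0,3 for degrees 0…2.
(3 + 2z - 2z²) has coefficients 3,2,-2,0,0,0 for degrees 0…5.
Multiplying by (1 - z² + z⁵) gives running coefficients 3,2,-5,-2,2,3 for degrees 0…5.
Finally multiplying by (1 + 3z + z² - 2z³ + z⁴), the product of all factors after the first has coefficients 3,11,4,-21,-10,19 for degrees 0…5.
[z⁵] = 1·19 + 3·(-21) = -44.

-44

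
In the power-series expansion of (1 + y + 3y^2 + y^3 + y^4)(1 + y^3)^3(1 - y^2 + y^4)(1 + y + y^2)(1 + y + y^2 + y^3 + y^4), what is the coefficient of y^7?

49

(1 + y + 3y^2 + y^3 + y^4) has coefficients 1,1,3,1,1 for degrees 0…4.
(1 + y^3)^3 has coefficients 1,0,0,3,0,0,3,0 for degrees 0…7.
Multiplying by (1 - y^2 + y^4) gives running coefficients 1,0,-1,3,1,-3,3,3 for degrees 0…7.
Multiplying by (1 + y + y^2) gives running coefficients 1,1,0,2,3,1,1,3 for degrees 0…7.
Finally multiplying by (1 + y + y^2 + y^3 + y^4), the product of all factors after the first has coefficients 1,2,2,4,7,7,7,10 for degrees 0…7.
[y^7] = 1·10 + 1·7 + 3·7 + 1·7 + 1·4 = 49.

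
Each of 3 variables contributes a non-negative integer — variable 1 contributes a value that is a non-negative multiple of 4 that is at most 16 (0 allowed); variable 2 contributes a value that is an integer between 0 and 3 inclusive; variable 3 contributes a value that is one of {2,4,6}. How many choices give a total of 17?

3

The generating function for the choices is (1 + z⁴ + z⁸ + z¹² + z¹⁶)·(1 + z + z² + z³)·(z² + z⁴ + z⁶); the count is [z¹⁷].
(1 + z⁴ + z⁸ + z¹² + z¹⁶) has coefficients 1,0,0,0,1,0,0,0,1,0,0,0,1,0,0,0,1 for degrees 0…16.
(1 + z + z² + z³) has coefficients 1,1,1,1,0,0,0,0,0,0,0,0,0,0,0,0,0,0 for degrees 0…17.
Finally multiplying by (z² + z⁴ + z⁶), the product of all factors after the first has coefficients 0,0,1,1,2,2,2,2,1,1,0,0,0,0,0,0,0,0 for degrees 0…17.
[z¹⁷] = 1·0 + 1·0 + 1·1 + 1·2 + 1·0 = 3.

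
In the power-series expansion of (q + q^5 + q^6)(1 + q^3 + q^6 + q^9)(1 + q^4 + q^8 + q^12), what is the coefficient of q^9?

3

(q + q^5 + q^6) has coefficients 0,1,0,0,0,1,1 for degrees 0…6.
(1 + q^3 + q^6 + q^9) has coefficients 1,0,0,1,0,0,1,0,0,1 for degrees 0…9.
Finally multiplying by (1 + q^4 + q^8 + q^12), the product of all factors after the first has coefficients 1,0,0,1,1,0,1,1,1,1 for degrees 0…9.
[q^9] = 1·1 + 1·1 + 1·1 = 3.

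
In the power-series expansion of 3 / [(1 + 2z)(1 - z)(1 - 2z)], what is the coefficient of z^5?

Partial fractions give a closed form: a_n = (1)·(-2)^n + (-1)·1^n + (3)·2^n.
At n = 5: a_5 = 63.

63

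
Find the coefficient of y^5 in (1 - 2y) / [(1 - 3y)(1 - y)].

122

The denominator gives the recurrence a_n = 4a_(n−1) − 3a_(n−2) for n ≥ 2; the numerator fixes a_0 = 1, a_1 = 2.
Iterating: 1, 2, 5, 14, 41, 122, so a_5 = 122.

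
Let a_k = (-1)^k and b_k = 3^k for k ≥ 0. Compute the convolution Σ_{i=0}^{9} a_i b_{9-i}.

The convolution is the t^9 coefficient of A(t)B(t).
Σ = 1·19683 − 1·6561 + 1·2187 − 1·729 + 1·243 − 1·81 + 1·27 − 1·9 + 1·3 − 1·1 = 14762.

14762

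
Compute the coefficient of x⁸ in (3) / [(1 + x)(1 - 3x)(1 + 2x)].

The denominator gives the recurrence a_n = 7a_(n−2) + 6a_(n−3) for n ≥ 3; the numerator fixes a_0 = 3, a_1 = 0, a_2 = 21.
Iterating: 3, 0, 21, 18, 147, 252, 1137, 2646, 9471, so a_8 = 9471.

9471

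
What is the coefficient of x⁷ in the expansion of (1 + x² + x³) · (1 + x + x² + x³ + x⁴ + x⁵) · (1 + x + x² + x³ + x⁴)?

(1 + x² + x³) has coefficients 1,0,1,1 for degrees 0…3.
(1 + x + x² + x³ + x⁴ + x⁵) has coefficients 1,1,1,1,1,1,0,0 for degrees 0…7.
Finally multiplying by (1 + x + x² + x³ + x⁴), the product of all factors after the first has coefficients 1,2,3,4,5,5,4,3 for degrees 0…7.
[x⁷] = 1·3 + 1·5 + 1·5 = 13.

13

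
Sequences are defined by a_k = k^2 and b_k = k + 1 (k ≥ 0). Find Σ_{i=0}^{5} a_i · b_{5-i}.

105

Write out a_i and b_{5-i} for i = 0,…,5 and sum the products.
Σ = 0·6 + 1·5 + 4·4 + 9·3 + 16·2 + 25·1 = 105.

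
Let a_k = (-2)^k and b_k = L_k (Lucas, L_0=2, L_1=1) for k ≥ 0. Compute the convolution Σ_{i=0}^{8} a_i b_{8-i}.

533

This is [x^8] in the product of the two ordinary generating functions.
Σ = 1·47 − 2·29 + 4·18 − 8·11 + 16·7 − 32·4 + 64·3 − 128·1 + 256·2 = 533.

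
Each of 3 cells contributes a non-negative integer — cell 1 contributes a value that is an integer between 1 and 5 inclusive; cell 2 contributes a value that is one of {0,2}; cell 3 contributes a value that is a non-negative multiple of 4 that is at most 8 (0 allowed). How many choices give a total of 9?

3

The generating function for the choices is (q + q^2 + q^3 + q^4 + q^5)·(1 + q^2)·(1 + q^4 + q^8); the count is [q^9].
(q + q^2 + q^3 + q^4 + q^5) has coefficients 0,1,1,1,1,1 for degrees 0…5.
(1 + q^2) has coefficients 1,0,1,0,0,0,0,0,0,0 for degrees 0…9.
Finally multiplying by (1 + q^4 + q^8), the product of all factors after the first has coefficients 1,0,1,0,1,0,1,0,1,0 for degrees 0…9.
[q^9] = 1·1 + 1·0 + 1·1 + 1·0 + 1·1 = 3.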